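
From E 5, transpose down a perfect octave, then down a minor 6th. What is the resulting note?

E5 down a perfect octave → E4 (12 semitones).
Down a minor sixth from E4: G#3 (8 semitones down).

G sharp 3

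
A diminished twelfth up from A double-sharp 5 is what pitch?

E sharp 7

Counting five letter names plus an octave up from A lands on E.
A diminished twelfth spans 18 semitones, so from A##5 the target pitch is E#7.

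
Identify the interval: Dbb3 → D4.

doubly augmented octave

D to D is the same letter name, plus an octave — that makes it an octave of some quality.
A perfect octave would be 12 semitones; Dbb3 to D4 is 14, two semitones wider, so the interval is doubly augmented.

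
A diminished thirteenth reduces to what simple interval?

Subtracting seven from the interval number removes an octave: 13 − 7 = 6.
Quality carries through unchanged, so the simple form is a diminished sixth.

diminished 6th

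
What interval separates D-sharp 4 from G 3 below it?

augmented fifth

Descending from D#4 to G3 is the same interval as ascending G3 to D#4.
G to D spans five letter names (G-A-B-C-D): a fifth.
The perfect fifth is 7 semitones; here we have 8, one semitone wider: augmented.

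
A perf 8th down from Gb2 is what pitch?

Gb1

An octave keeps the letter name G, an octave down from G.
Moving 12 semitones down from Gb2 (the size of a perfect octave) reaches Gb1.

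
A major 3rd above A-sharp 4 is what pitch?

Three letter names up from A: C.
A major third spans 4 semitones, so from A#4 the target pitch is C##5.

C-double-sharp 5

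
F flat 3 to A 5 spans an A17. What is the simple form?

Each octave removed subtracts seven from the number: 17 − 14 = 3.
So an augmented seventeenth is 2 octaves plus an augmented third. The quality is unchanged.

augmented third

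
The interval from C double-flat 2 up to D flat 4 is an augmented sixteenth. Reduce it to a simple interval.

Take out 2 octaves (14 from the number): 16 − 14 = 2.
Quality carries through unchanged, so the simple form is an augmented second.

augmented 2nd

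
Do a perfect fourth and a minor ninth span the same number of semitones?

5 semitones (perfect fourth) vs 13 semitones (minor ninth): not equal.

No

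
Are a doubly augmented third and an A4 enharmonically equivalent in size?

Yes

A doubly augmented third = 6 semitones = an augmented fourth; enharmonically equal.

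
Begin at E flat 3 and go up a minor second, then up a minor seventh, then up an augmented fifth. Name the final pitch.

B flat 4

Eb3 up a minor second → Fb3 (1 semitone).
Up a minor seventh from Fb3: Ebb4 (10 semitones up).
Ebb4 up an augmented fifth → Bb4 (8 semitones).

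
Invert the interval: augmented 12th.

First reduce the compound augmented twelfth to its simple form, an augmented fifth.
Interval numbers invert to sum to nine: 5 + 4 = 9, so a fifth inverts to a fourth.
And augmented becomes diminished under inversion, so we get a diminished fourth.

diminished fourth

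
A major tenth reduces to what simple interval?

major 3rd

Subtracting seven from the interval number removes an octave: 10 − 7 = 3.
Quality carries through unchanged, so the simple form is a major third.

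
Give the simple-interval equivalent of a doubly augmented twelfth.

doubly augmented fifth

Subtracting seven from the interval number removes an octave: 12 − 7 = 5.
Quality carries through unchanged, so the simple form is a doubly augmented fifth.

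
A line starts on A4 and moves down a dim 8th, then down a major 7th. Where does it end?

B2

Down a diminished octave from A4: A#3 (11 semitones down).
A major seventh down from A#3 is B2.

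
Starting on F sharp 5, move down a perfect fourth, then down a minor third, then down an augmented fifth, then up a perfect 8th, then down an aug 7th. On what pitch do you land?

E double-flat 4

A perfect fourth down from F#5 is C#5.
C#5 down a minor third → A#4 (3 semitones).
Down an augmented fifth from A#4: D4 (8 semitones down).
D4 up a perfect octave → D5 (12 semitones).
Down an augmented seventh from D5: Ebb4 (12 semitones down).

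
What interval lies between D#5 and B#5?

D to B spans six letter names (D-E-F-G-A-B), so the interval is some kind of sixth.
The major sixth spans 9 semitones, and D#5 to B#5 is exactly 9 semitones — so this is a major sixth.

major 6th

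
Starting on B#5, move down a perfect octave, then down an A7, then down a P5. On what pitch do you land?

F3

Down a perfect octave from B#5: B#4 (12 semitones down).
An augmented seventh down from B#4 is C4.
Down a perfect fifth from C4: F3 (7 semitones down).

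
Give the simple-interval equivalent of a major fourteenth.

major seventh

Each octave removed subtracts seven from the number: 14 − 7 = 7.
That makes a major fourteenth a compound major seventh — an octave plus a major seventh.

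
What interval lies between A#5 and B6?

A to B spans two letter names (A-B), plus an octave: a ninth.
A major ninth would be 14 semitones, but A#5 to B6 is 13 — one semitone narrower, making it a minor ninth.
(Equivalently, a compound minor second: a minor second plus an octave.)

minor 9th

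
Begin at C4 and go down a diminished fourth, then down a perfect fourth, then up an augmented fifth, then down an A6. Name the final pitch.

C#3

Down a diminished fourth from C4: G#3 (4 semitones down).
A perfect fourth down from G#3 is D#3.
An augmented fifth up from D#3 is A##3.
Down an augmented sixth from A##3: C#3 (10 semitones down).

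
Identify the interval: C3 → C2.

Descending from C3 to C2 is the same interval as ascending C2 to C3.
C to C is the same letter name, plus an octave — that makes it an octave of some quality.
The perfect octave spans 12 semitones, and C2 to C3 is exactly 12 semitones — so this is a perfect octave.

perfect octave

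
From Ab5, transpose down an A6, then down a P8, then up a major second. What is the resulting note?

Dbb4

Ab5 down an augmented sixth → Cbb5 (10 semitones).
Down a perfect octave from Cbb5: Cbb4 (12 semitones down).
A major second up from Cbb4 is Dbb4.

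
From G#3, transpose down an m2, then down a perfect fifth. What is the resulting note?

B#2

A minor second down from G#3 is F##3.
F##3 down a perfect fifth → B#2 (7 semitones).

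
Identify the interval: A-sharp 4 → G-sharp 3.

Descending from A#4 to G#3 is the same interval as ascending G#3 to A#4.
G to A spans two letter names (G-A), plus an octave, so the interval is some kind of ninth.
The major ninth spans 14 semitones, and G#3 to A#4 is exactly 14 semitones — so this is a major ninth.
(Equivalently, a compound major second: a major second plus an octave.)

major 9th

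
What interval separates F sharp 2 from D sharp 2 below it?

Descending from F#2 to D#2 is the same interval as ascending D#2 to F#2.
D to F spans three letter names (D-E-F): a third.
At 3 semitones, D#2→F#2 falls one short of a major third: minor.

minor third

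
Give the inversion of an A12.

diminished 4th

First reduce the compound augmented twelfth to its simple form, an augmented fifth.
Interval numbers invert to sum to nine: 5 + 4 = 9, so a fifth inverts to a fourth.
And augmented becomes diminished under inversion, so we get a diminished fourth.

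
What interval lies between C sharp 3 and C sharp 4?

C to C is the same letter name, plus an octave, so the interval is some kind of octave.
The perfect octave spans 12 semitones, and C#3 to C#4 is exactly 12 semitones — so this is a perfect octave.

perfect octave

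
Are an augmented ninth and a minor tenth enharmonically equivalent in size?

An augmented ninth spans 15 semitones, and a minor tenth also spans 15 semitones — they're enharmonic.

Yes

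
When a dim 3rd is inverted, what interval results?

A6

Inverted interval numbers add to nine, so a third pairs with a sixth (3 + 6 = 9).
The quality also flips — diminished becomes augmented — giving an augmented sixth.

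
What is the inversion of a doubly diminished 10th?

First reduce the compound doubly diminished tenth to its simple form, a doubly diminished third.
The rule of nine gives the new number: 9 − 3 = 6, so a third becomes a sixth.
Quality inverts too: doubly diminished becomes doubly augmented. That makes the inversion a doubly augmented sixth.

doubly augmented 6th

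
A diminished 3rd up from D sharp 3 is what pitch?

Counting three letter names up from D lands on F.
A diminished third spans 2 semitones, so from D#3 the target pitch is F3.

F 3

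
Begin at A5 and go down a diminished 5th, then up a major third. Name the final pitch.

A5 down a diminished fifth → D#5 (6 semitones).
D#5 up a major third → F##5 (4 semitones).

F##5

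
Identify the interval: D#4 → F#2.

major thirteenth

Descending from D#4 to F#2 is the same interval as ascending F#2 to D#4.
F to D spans six letter names (F-G-A-B-C-D), plus an octave — that makes it a thirteenth of some quality.
The major thirteenth spans 21 semitones, and F#2 to D#4 is exactly 21 semitones — so this is a major thirteenth.
(Equivalently, a compound major sixth: a major sixth plus an octave.)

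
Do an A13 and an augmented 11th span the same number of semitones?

An augmented thirteenth spans 22 semitones; an augmented eleventh spans 18 semitones. They differ by 4.

No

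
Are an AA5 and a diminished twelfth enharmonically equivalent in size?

No

A doubly augmented fifth is 9 semitones but a diminished twelfth is 18 semitones — different sizes.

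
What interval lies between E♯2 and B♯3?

P12

E to B spans five letter names (E-F-G-A-B), plus an octave — that makes it a twelfth of some quality.
E#2 to B#3 is 19 semitones, matching the perfect twelfth exactly, so the quality is perfect.
(Equivalently, a compound perfect fifth: a perfect fifth plus an octave.)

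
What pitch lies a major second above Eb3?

F3

The second takes the letter from E up to F.
A major second is 2 semitones; 2 semitones up from Eb3 gives F3.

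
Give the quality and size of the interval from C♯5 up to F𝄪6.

augmented eleventh

C to F spans four letter names (C-D-E-F), plus an octave, so the interval is some kind of eleventh.
The perfect eleventh is 17 semitones; here we have 18, one semitone wider: augmented.
(Equivalently, a compound augmented fourth: an augmented fourth plus an octave.)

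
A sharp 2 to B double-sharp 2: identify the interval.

A2

A to B spans two letter names (A-B), so the interval is some kind of second.
A major second would be 2 semitones; A#2 to B##2 is 3, one semitone wider, so the interval is augmented.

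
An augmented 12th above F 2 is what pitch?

The twelfth's letter: F up five letter names plus an octave → C.
An augmented twelfth is 20 semitones; 20 semitones up from F2 gives C#4.

C sharp 4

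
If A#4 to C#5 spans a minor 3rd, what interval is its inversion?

Inverted interval numbers add to nine, so a third pairs with a sixth (3 + 6 = 9).
And minor becomes major under inversion, so we get a major sixth.

major sixth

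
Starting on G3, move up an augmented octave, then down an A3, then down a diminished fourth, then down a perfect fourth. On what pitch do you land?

F#3

Up an augmented octave from G3: G#4 (13 semitones up).
G#4 down an augmented third → Eb4 (5 semitones).
Eb4 down a diminished fourth → B3 (4 semitones).
A perfect fourth down from B3 is F#3.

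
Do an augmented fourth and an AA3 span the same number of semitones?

Yes

Both span 6 semitones: an augmented fourth and a doubly augmented third are the same chromatic distance.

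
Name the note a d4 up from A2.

The fourth takes the letter from A up to D.
A diminished fourth is 4 semitones; 4 semitones up from A2 gives Db3.

Db3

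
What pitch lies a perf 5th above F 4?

Counting five letter names up from F lands on C.
A perfect fifth spans 7 semitones, so from F4 the target pitch is C5.

C 5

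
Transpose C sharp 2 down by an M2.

Two letter names down from C: B.
A major second spans 2 semitones, so from C#2 the target pitch is B1.

B 1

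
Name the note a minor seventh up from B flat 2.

A flat 3

The seventh takes the letter from B up to A.
A minor seventh spans 10 semitones, so from Bb2 the target pitch is Ab3.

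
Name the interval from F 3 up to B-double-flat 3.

F to B spans four letter names (F-G-A-B), so the interval is some kind of fourth.
The perfect fourth is 5 semitones; here we have 4, one semitone narrower: diminished.

d4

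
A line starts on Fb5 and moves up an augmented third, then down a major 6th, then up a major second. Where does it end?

D5

Up an augmented third from Fb5: A5 (5 semitones up).
A major sixth down from A5 is C5.
Up a major second from C5: D5 (2 semitones up).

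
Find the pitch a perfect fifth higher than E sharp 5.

B sharp 5

Counting five letter names up from E lands on B.
A perfect fifth spans 7 semitones, so from E#5 the target pitch is B#5.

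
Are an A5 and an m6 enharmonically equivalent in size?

Yes

An augmented fifth = 8 semitones = a minor sixth; enharmonically equal.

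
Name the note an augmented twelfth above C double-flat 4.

The twelfth's letter: C up five letter names plus an octave → G.
Moving 20 semitones up from Cbb4 (the size of an augmented twelfth) reaches Gb5.

G flat 5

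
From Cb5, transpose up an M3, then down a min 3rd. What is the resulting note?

C5

A major third up from Cb5 is Eb5.
Down a minor third from Eb5: C5 (3 semitones down).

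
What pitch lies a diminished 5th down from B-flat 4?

E 4

Five letter names down from B: E.
A diminished fifth spans 6 semitones, so from Bb4 the target pitch is E4.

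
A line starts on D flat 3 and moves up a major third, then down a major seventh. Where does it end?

A major third up from Db3 is F3.
F3 down a major seventh → Gb2 (11 semitones).

G flat 2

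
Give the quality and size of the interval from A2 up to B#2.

augmented second

A to B spans two letter names (A-B) — that makes it a second of some quality.
The major second is 2 semitones; here we have 3, one semitone wider: augmented.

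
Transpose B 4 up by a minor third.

Three letter names up from B: D.
A minor third spans 3 semitones, so from B4 the target pitch is D5.

D 5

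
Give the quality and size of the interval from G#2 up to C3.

diminished fourth

G to C spans four letter names (G-A-B-C), so the interval is some kind of fourth.
G#2 to C3 spans 4 semitones — one semitone narrower than the perfect fourth (5) — giving a diminished fourth.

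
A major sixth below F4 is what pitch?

Ab3

The sixth takes the letter from F down to A.
A major sixth spans 9 semitones, so from F4 the target pitch is Ab3.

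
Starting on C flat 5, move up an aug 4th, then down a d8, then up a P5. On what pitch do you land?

An augmented fourth up from Cb5 is F5.
F5 down a diminished octave → F#4 (11 semitones).
A perfect fifth up from F#4 is C#5.

C sharp 5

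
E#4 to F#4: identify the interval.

m2

E to F spans two letter names (E-F) — that makes it a second of some quality.
E#4 to F#4 is 1 semitone, a half step short of the major second (2), so this is minor.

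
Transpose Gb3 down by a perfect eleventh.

Db2

Counting four letter names plus an octave down from G lands on D.
A perfect eleventh is 17 semitones; 17 semitones down from Gb3 gives Db2.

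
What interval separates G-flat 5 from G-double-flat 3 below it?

Descending from Gb5 to Gbb3 is the same interval as ascending Gbb3 to Gb5.
G to G is the same letter name, plus 2 octaves — that makes it a fifteenth of some quality.
Gbb3 to Gb5 spans 25 semitones — one semitone wider than the perfect fifteenth (24) — giving an augmented fifteenth.
(Equivalently, a compound augmented octave: an augmented octave plus an octave.)

augmented 15th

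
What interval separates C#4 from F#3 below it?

perfect fifth

Descending from C#4 to F#3 is the same interval as ascending F#3 to C#4.
F to C spans five letter names (F-G-A-B-C): a fifth.
F#3 to C#4 is 7 semitones, matching the perfect fifth exactly, so the quality is perfect.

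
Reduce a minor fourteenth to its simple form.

minor 7th

Subtracting seven from the interval number removes an octave: 14 − 7 = 7.
That makes a minor fourteenth a compound minor seventh — an octave plus a minor seventh.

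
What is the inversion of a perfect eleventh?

First reduce the compound perfect eleventh to its simple form, a perfect fourth.
Inverted interval numbers add to nine, so a fourth pairs with a fifth (4 + 5 = 9).
And perfect stays perfect under inversion, so we get a perfect fifth.

P5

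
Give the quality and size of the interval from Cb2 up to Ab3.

major thirteenth

C to A spans six letter names (C-D-E-F-G-A), plus an octave, so the interval is some kind of thirteenth.
Cb2 to Ab3 is 21 semitones, matching the major thirteenth exactly, so the quality is major.
(Equivalently, a compound major sixth: a major sixth plus an octave.)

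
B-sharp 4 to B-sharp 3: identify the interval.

perfect octave

Descending from B#4 to B#3 is the same interval as ascending B#3 to B#4.
B to B is the same letter name, plus an octave, so the interval is some kind of octave.
Counting semitones, B#3→B#4 is 12, which is the perfect octave.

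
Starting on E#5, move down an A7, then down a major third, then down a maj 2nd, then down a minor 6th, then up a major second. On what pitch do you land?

F3

Down an augmented seventh from E#5: F4 (12 semitones down).
Down a major third from F4: Db4 (4 semitones down).
A major second down from Db4 is Cb4.
Down a minor sixth from Cb4: Eb3 (8 semitones down).
A major second up from Eb3 is F3.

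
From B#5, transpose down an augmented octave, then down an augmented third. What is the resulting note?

An augmented octave down from B#5 is B4.
Down an augmented third from B4: Gb4 (5 semitones down).

Gb4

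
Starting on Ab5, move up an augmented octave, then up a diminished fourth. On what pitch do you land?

Ab5 up an augmented octave → A6 (13 semitones).
Up a diminished fourth from A6: Db7 (4 semitones up).

Db7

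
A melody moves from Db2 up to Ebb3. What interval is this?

minor ninth

D to E spans two letter names (D-E), plus an octave — that makes it a ninth of some quality.
At 13 semitones, Db2→Ebb3 falls one short of a major ninth: minor.
(Equivalently, a compound minor second: a minor second plus an octave.)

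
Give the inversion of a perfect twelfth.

perfect fourth

First reduce the compound perfect twelfth to its simple form, a perfect fifth.
Inverted interval numbers add to nine, so a fifth pairs with a fourth (5 + 4 = 9).
Quality inverts too: perfect stays perfect. That makes the inversion a perfect fourth.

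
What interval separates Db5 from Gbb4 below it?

Descending from Db5 to Gbb4 is the same interval as ascending Gbb4 to Db5.
G to D spans five letter names (G-A-B-C-D) — that makes it a fifth of some quality.
A perfect fifth would be 7 semitones; Gbb4 to Db5 is 8, one semitone wider, so the interval is augmented.

augmented fifth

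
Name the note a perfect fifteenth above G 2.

For a fifteenth the letter name doesn't change: still G, two octaves up.
Moving 24 semitones up from G2 (the size of a perfect fifteenth) reaches G4.

G 4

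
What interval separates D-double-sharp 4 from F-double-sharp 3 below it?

Descending from D##4 to F##3 is the same interval as ascending F##3 to D##4.
F to D spans six letter names (F-G-A-B-C-D) — that makes it a sixth of some quality.
F##3 to D##4 is 9 semitones, matching the major sixth exactly, so the quality is major.

major 6th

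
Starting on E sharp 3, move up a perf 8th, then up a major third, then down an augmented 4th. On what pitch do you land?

D sharp 4

E#3 up a perfect octave → E#4 (12 semitones).
Up a major third from E#4: G##4 (4 semitones up).
Down an augmented fourth from G##4: D#4 (6 semitones down).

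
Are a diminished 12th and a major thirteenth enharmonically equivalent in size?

A diminished twelfth is 18 semitones but a major thirteenth is 21 semitones — different sizes.

No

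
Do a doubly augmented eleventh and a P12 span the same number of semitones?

Yes

Both span 19 semitones: a doubly augmented eleventh and a perfect twelfth are the same chromatic distance.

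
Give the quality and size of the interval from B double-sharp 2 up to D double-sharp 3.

B to D spans three letter names (B-C-D) — that makes it a third of some quality.
A major third would be 4 semitones, but B##2 to D##3 is 3 — one semitone narrower, making it a minor third.

minor third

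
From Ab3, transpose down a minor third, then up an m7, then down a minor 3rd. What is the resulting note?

C4

A minor third down from Ab3 is F3.
A minor seventh up from F3 is Eb4.
A minor third down from Eb4 is C4.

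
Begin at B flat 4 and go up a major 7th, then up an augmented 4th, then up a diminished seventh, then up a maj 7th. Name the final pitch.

A major seventh up from Bb4 is A5.
An augmented fourth up from A5 is D#6.
Up a diminished seventh from D#6: C7 (9 semitones up).
Up a major seventh from C7: B7 (11 semitones up).

B 7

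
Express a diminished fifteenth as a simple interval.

diminished 8th

Each octave removed subtracts seven from the number: 15 − 7 = 8.
Quality carries through unchanged, so the simple form is a diminished octave.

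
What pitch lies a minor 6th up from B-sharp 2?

Counting six letter names up from B lands on G.
Moving 8 semitones up from B#2 (the size of a minor sixth) reaches G#3.

G-sharp 3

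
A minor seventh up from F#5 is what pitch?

E6

The seventh takes the letter from F up to E.
A minor seventh spans 10 semitones, so from F#5 the target pitch is E6.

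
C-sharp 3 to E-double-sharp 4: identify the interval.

C to E spans three letter names (C-D-E), plus an octave, so the interval is some kind of tenth.
C#3 to E##4 spans 17 semitones — one semitone wider than the major tenth (16) — giving an augmented tenth.
(Equivalently, a compound augmented third: an augmented third plus an octave.)

augmented tenth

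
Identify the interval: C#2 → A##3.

C to A spans six letter names (C-D-E-F-G-A), plus an octave: a thirteenth.
C#2 to A##3 spans 22 semitones — one semitone wider than the major thirteenth (21) — giving an augmented thirteenth.
(Equivalently, a compound augmented sixth: an augmented sixth plus an octave.)

augmented thirteenth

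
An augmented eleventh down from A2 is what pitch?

Counting four letter names plus an octave down from A lands on E.
An augmented eleventh spans 18 semitones, so from A2 the target pitch is Eb1.

Eb1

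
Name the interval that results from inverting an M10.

m6

First reduce the compound major tenth to its simple form, a major third.
Inverted interval numbers add to nine, so a third pairs with a sixth (3 + 6 = 9).
The quality also flips — major becomes minor — giving a minor sixth.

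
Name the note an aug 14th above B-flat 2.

Counting seven letter names plus an octave up from B lands on A.
Moving 24 semitones up from Bb2 (the size of an augmented fourteenth) reaches A#4.

A-sharp 4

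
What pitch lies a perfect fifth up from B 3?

F sharp 4

Five letter names up from B: F.
Moving 7 semitones up from B3 (the size of a perfect fifth) reaches F#4.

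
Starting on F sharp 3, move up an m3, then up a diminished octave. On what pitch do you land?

A flat 4

Up a minor third from F#3: A3 (3 semitones up).
Up a diminished octave from A3: Ab4 (11 semitones up).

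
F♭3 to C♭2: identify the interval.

perfect eleventh

Descending from Fb3 to Cb2 is the same interval as ascending Cb2 to Fb3.
C to F spans four letter names (C-D-E-F), plus an octave, so the interval is some kind of eleventh.
The perfect eleventh spans 17 semitones, and Cb2 to Fb3 is exactly 17 semitones — so this is a perfect eleventh.
(Equivalently, a compound perfect fourth: a perfect fourth plus an octave.)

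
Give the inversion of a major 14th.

First reduce the compound major fourteenth to its simple form, a major seventh.
Inverted interval numbers add to nine, so a seventh pairs with a second (7 + 2 = 9).
The quality also flips — major becomes minor — giving a minor second.

m2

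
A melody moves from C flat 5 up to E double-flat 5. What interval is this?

C to E spans three letter names (C-D-E), so the interval is some kind of third.
Cb5 to Ebb5 is 3 semitones, a half step short of the major third (4), so this is minor.

minor third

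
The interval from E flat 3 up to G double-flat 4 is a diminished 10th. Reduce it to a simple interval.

Subtracting seven from the interval number removes an octave: 10 − 7 = 3.
So a diminished tenth is an octave plus a diminished third. The quality is unchanged.

d3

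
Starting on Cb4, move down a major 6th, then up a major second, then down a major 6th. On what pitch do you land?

A major sixth down from Cb4 is Ebb3.
A major second up from Ebb3 is Fb3.
Down a major sixth from Fb3: Abb2 (9 semitones down).

Abb2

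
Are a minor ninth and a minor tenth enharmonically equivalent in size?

No

A minor ninth is 13 semitones but a minor tenth is 15 semitones — different sizes.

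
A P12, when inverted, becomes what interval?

perfect fourth

First reduce the compound perfect twelfth to its simple form, a perfect fifth.
Interval numbers invert to sum to nine: 5 + 4 = 9, so a fifth inverts to a fourth.
The quality also flips — perfect stays perfect — giving a perfect fourth.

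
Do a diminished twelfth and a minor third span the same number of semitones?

No

18 semitones (diminished twelfth) vs 3 semitones (minor third): not equal.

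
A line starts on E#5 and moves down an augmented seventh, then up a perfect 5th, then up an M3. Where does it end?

An augmented seventh down from E#5 is F4.
Up a perfect fifth from F4: C5 (7 semitones up).
Up a major third from C5: E5 (4 semitones up).

E5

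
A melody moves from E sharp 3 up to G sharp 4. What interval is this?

E to G spans three letter names (E-F-G), plus an octave: a tenth.
A major tenth would be 16 semitones, but E#3 to G#4 is 15 — one semitone narrower, making it a minor tenth.
(Equivalently, a compound minor third: a minor third plus an octave.)

m10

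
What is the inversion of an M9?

minor seventh

First reduce the compound major ninth to its simple form, a major second.
Inverted interval numbers add to nine, so a second pairs with a seventh (2 + 7 = 9).
And major becomes minor under inversion, so we get a minor seventh.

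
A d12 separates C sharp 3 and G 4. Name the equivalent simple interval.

diminished fifth

Each octave removed subtracts seven from the number: 12 − 7 = 5.
Quality carries through unchanged, so the simple form is a diminished fifth.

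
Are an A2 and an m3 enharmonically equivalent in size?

Both span 3 semitones: an augmented second and a minor third are the same chromatic distance.

Yes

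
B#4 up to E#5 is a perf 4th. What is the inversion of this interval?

The rule of nine gives the new number: 9 − 4 = 5, so a fourth becomes a fifth.
Quality inverts too: perfect stays perfect. That makes the inversion a perfect fifth.

perfect 5th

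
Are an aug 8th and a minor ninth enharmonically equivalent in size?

An augmented octave spans 13 semitones, and a minor ninth also spans 13 semitones — they're enharmonic.

Yes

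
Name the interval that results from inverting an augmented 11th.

First reduce the compound augmented eleventh to its simple form, an augmented fourth.
The rule of nine gives the new number: 9 − 4 = 5, so a fourth becomes a fifth.
The quality also flips — augmented becomes diminished — giving a diminished fifth.

diminished 5th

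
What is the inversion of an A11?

First reduce the compound augmented eleventh to its simple form, an augmented fourth.
Inverted interval numbers add to nine, so a fourth pairs with a fifth (4 + 5 = 9).
Quality inverts too: augmented becomes diminished. That makes the inversion a diminished fifth.

d5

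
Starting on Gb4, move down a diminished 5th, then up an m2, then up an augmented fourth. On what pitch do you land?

A diminished fifth down from Gb4 is C4.
Up a minor second from C4: Db4 (1 semitone up).
Up an augmented fourth from Db4: G4 (6 semitones up).

G4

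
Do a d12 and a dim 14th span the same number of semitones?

18 semitones (diminished twelfth) vs 21 semitones (diminished fourteenth): not equal.

No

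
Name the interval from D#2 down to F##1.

minor 6th

Descending from D#2 to F##1 is the same interval as ascending F##1 to D#2.
F to D spans six letter names (F-G-A-B-C-D): a sixth.
A major sixth would be 9 semitones, but F##1 to D#2 is 8 — one semitone narrower, making it a minor sixth.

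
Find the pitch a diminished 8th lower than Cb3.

An octave keeps the letter name C, an octave down from C.
A diminished octave is 11 semitones; 11 semitones down from Cb3 gives C2.

C2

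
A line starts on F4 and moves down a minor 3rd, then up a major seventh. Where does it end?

C#5

F4 down a minor third → D4 (3 semitones).
A major seventh up from D4 is C#5.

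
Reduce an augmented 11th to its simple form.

augmented 4th

Take out an octave (7 from the number): 11 − 7 = 4.
Quality carries through unchanged, so the simple form is an augmented fourth.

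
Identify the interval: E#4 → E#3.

Descending from E#4 to E#3 is the same interval as ascending E#3 to E#4.
E to E is the same letter name, plus an octave, so the interval is some kind of octave.
The perfect octave spans 12 semitones, and E#3 to E#4 is exactly 12 semitones — so this is a perfect octave.

P8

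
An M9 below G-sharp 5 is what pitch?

F-sharp 4

The ninth's letter: G down two letter names plus an octave → F.
Moving 14 semitones down from G#5 (the size of a major ninth) reaches F#4.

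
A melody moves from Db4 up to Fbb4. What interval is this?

D to F spans three letter names (D-E-F): a third.
A major third would be 4 semitones; Db4 to Fbb4 is 2, two semitones narrower, so the interval is diminished.

diminished third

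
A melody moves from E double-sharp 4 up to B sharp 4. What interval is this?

E to B spans five letter names (E-F-G-A-B) — that makes it a fifth of some quality.
E##4 to B#4 spans 6 semitones — one semitone narrower than the perfect fifth (7) — giving a diminished fifth.

d5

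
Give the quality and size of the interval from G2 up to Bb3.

m10

G to B spans three letter names (G-A-B), plus an octave — that makes it a tenth of some quality.
A major tenth would be 16 semitones, but G2 to Bb3 is 15 — one semitone narrower, making it a minor tenth.
(Equivalently, a compound minor third: a minor third plus an octave.)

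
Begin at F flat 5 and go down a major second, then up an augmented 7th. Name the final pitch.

A major second down from Fb5 is Ebb5.
Up an augmented seventh from Ebb5: D6 (12 semitones up).

D 6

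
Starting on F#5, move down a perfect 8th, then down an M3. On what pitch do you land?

A perfect octave down from F#5 is F#4.
A major third down from F#4 is D4.

D4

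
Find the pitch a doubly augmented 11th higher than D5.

Counting four letter names plus an octave up from D lands on G.
Moving 19 semitones up from D5 (the size of a doubly augmented eleventh) reaches G##6.

G##6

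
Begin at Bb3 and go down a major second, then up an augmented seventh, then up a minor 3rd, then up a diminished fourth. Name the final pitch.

Eb5

Down a major second from Bb3: Ab3 (2 semitones down).
Up an augmented seventh from Ab3: G#4 (12 semitones up).
G#4 up a minor third → B4 (3 semitones).
B4 up a diminished fourth → Eb5 (4 semitones).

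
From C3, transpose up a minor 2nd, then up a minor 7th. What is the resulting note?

Up a minor second from C3: Db3 (1 semitone up).
Up a minor seventh from Db3: Cb4 (10 semitones up).

Cb4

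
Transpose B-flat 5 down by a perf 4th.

F 5

Four letter names down from B: F.
A perfect fourth is 5 semitones; 5 semitones down from Bb5 gives F5.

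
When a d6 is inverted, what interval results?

A3

Inverted interval numbers add to nine, so a sixth pairs with a third (6 + 3 = 9).
Quality inverts too: diminished becomes augmented. That makes the inversion an augmented third.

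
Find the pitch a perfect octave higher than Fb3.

For an octave the letter name doesn't change: still F, an octave up.
A perfect octave spans 12 semitones, so from Fb3 the target pitch is Fb4.

Fb4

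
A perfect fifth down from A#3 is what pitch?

D#3

Five letter names down from A: D.
A perfect fifth spans 7 semitones, so from A#3 the target pitch is D#3.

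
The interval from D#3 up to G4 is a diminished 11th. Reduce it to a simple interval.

diminished 4th

Take out an octave (7 from the number): 11 − 7 = 4.
Quality carries through unchanged, so the simple form is a diminished fourth.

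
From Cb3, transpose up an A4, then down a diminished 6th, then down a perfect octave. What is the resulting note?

A#1

An augmented fourth up from Cb3 is F3.
Down a diminished sixth from F3: A#2 (7 semitones down).
Down a perfect octave from A#2: A#1 (12 semitones down).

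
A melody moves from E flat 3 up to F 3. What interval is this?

E to F spans two letter names (E-F): a second.
The major second spans 2 semitones, and Eb3 to F3 is exactly 2 semitones — so this is a major second.

M2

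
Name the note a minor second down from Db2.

C2

Counting two letter names down from D lands on C.
Moving 1 semitone down from Db2 (the size of a minor second) reaches C2.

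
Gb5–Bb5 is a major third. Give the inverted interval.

Inverted interval numbers add to nine, so a third pairs with a sixth (3 + 6 = 9).
The quality also flips — major becomes minor — giving a minor sixth.

m6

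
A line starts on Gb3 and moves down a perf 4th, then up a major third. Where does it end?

F3

Gb3 down a perfect fourth → Db3 (5 semitones).
Db3 up a major third → F3 (4 semitones).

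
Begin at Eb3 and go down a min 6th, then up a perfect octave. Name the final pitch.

G3

Down a minor sixth from Eb3: G2 (8 semitones down).
Up a perfect octave from G2: G3 (12 semitones up).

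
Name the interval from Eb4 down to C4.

Descending from Eb4 to C4 is the same interval as ascending C4 to Eb4.
C to E spans three letter names (C-D-E), so the interval is some kind of third.
C4 to Eb4 is 3 semitones, a half step short of the major third (4), so this is minor.

m3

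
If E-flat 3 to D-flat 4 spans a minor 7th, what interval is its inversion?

major 2nd

The rule of nine gives the new number: 9 − 7 = 2, so a seventh becomes a second.
And minor becomes major under inversion, so we get a major second.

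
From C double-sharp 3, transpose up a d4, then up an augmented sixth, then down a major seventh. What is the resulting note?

E sharp 3

C##3 up a diminished fourth → F#3 (4 semitones).
An augmented sixth up from F#3 is D##4.
A major seventh down from D##4 is E#3.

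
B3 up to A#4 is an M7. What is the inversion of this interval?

minor 2nd

Inverted interval numbers add to nine, so a seventh pairs with a second (7 + 2 = 9).
Quality inverts too: major becomes minor. That makes the inversion a minor second.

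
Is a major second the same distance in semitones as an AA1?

A major second = 2 semitones = a doubly augmented unison; enharmonically equal.

Yes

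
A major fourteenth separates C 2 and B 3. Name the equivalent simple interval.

Each octave removed subtracts seven from the number: 14 − 7 = 7.
So a major fourteenth is an octave plus a major seventh. The quality is unchanged.

major seventh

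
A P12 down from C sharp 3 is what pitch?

F sharp 1

The twelfth's letter: C down five letter names plus an octave → F.
A perfect twelfth spans 19 semitones, so from C#3 the target pitch is F#1.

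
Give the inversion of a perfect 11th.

P5

First reduce the compound perfect eleventh to its simple form, a perfect fourth.
Interval numbers invert to sum to nine: 4 + 5 = 9, so a fourth inverts to a fifth.
Quality inverts too: perfect stays perfect. That makes the inversion a perfect fifth.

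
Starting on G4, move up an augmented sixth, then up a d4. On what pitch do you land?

A5

An augmented sixth up from G4 is E#5.
A diminished fourth up from E#5 is A5.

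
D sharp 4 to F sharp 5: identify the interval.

D to F spans three letter names (D-E-F), plus an octave: a tenth.
At 15 semitones, D#4→F#5 falls one short of a major tenth: minor.
(Equivalently, a compound minor third: a minor third plus an octave.)

minor tenth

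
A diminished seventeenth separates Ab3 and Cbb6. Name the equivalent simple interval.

diminished 3rd

Take out 2 octaves (14 from the number): 17 − 14 = 3.
So a diminished seventeenth is 2 octaves plus a diminished third. The quality is unchanged.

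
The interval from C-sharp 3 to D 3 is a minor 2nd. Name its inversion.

major 7th

Interval numbers invert to sum to nine: 2 + 7 = 9, so a second inverts to a seventh.
The quality also flips — minor becomes major — giving a major seventh.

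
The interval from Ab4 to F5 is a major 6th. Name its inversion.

Interval numbers invert to sum to nine: 6 + 3 = 9, so a sixth inverts to a third.
And major becomes minor under inversion, so we get a minor third.

minor 3rd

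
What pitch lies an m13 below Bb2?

Six letters down from B (plus an octave) reaches D.
Moving 20 semitones down from Bb2 (the size of a minor thirteenth) reaches D1.

D1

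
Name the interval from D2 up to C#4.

D to C spans seven letter names (D-E-F-G-A-B-C), plus an octave: a fourteenth.
Counting semitones, D2→C#4 is 23, which is the major fourteenth.
(Equivalently, a compound major seventh: a major seventh plus an octave.)

major 14th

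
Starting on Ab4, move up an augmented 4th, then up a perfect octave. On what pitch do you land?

D6

An augmented fourth up from Ab4 is D5.
Up a perfect octave from D5: D6 (12 semitones up).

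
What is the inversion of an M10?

minor sixth

First reduce the compound major tenth to its simple form, a major third.
The rule of nine gives the new number: 9 − 3 = 6, so a third becomes a sixth.
The quality also flips — major becomes minor — giving a minor sixth.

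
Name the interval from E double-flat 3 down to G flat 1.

Descending from Ebb3 to Gb1 is the same interval as ascending Gb1 to Ebb3.
G to E spans six letter names (G-A-B-C-D-E), plus an octave, so the interval is some kind of thirteenth.
A major thirteenth would be 21 semitones, but Gb1 to Ebb3 is 20 — one semitone narrower, making it a minor thirteenth.
(Equivalently, a compound minor sixth: a minor sixth plus an octave.)

m13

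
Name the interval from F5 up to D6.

major 6th

F to D spans six letter names (F-G-A-B-C-D), so the interval is some kind of sixth.
Counting semitones, F5→D6 is 9, which is the major sixth.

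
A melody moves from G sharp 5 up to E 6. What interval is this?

G to E spans six letter names (G-A-B-C-D-E), so the interval is some kind of sixth.
A major sixth would be 9 semitones, but G#5 to E6 is 8 — one semitone narrower, making it a minor sixth.

minor 6th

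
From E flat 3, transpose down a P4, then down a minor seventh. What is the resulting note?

Eb3 down a perfect fourth → Bb2 (5 semitones).
A minor seventh down from Bb2 is C2.

C 2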